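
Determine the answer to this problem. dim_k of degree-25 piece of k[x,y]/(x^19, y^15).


k[x,y], I = (x^19, y^15), d = 25
Need i < 19 and d-i < 15.
Range: 11 <= i <= 18.
H(25) = 8


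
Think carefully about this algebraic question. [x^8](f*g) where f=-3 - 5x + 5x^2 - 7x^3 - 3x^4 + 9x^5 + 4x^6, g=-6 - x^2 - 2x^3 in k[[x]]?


[x^8] = sum a_i*b_j, i+j=8
  9*-2=-18
  4*-1=-4
Sum=-22


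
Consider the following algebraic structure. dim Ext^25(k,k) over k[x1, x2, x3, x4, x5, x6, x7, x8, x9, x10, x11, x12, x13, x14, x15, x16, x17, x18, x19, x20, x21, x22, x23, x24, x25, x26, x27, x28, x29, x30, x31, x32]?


C(n,i)=C(32,25)=3365856


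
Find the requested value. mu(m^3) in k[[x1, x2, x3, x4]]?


C(n+d-1,d)=C(6,3)=20


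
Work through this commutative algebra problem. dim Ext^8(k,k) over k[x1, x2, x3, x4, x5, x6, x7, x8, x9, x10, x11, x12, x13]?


C(n,i)=C(13,8)=1287


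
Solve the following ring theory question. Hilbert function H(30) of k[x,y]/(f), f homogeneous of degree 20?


H(t)=d for t>=d-1.
d=20, t=30
H(30)=20


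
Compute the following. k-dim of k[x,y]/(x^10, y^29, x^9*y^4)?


k[x,y]/I, I = (x^10, y^29, x^9*y^4)
Rect: 10x29=290. Corner: (10-9)x(29-4)=25.
dim = 290-25 = 265


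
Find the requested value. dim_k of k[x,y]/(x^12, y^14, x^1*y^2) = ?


k[x,y]/I, I = (x^12, y^14, x^1*y^2)
Rect: 12x14=168. Corner: (12-1)x(14-2)=132.
dim = 168-132 = 36


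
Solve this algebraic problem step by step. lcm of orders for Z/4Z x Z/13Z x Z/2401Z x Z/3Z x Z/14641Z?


Exponent = lcm of the cyclic orders; pairwise coprime => product.
2^2*13^1*7^4*3^1*11^4=4*13*2401*3*14641=5483874396


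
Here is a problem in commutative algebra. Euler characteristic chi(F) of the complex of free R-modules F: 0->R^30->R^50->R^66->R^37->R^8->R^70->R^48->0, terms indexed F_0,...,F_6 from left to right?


chi = sum (-1)^i * rank:
(-1)^0*30=30
(-1)^1*50=-50
(-1)^2*66=66
(-1)^3*37=-37
(-1)^4*8=8
(-1)^5*70=-70
(-1)^6*48=48
chi=-5


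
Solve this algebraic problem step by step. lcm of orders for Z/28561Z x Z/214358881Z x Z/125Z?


Exponent = lcm of the cyclic orders; pairwise coprime => product.
13^4*11^8*5^3=28561*214358881*125=765288000030125


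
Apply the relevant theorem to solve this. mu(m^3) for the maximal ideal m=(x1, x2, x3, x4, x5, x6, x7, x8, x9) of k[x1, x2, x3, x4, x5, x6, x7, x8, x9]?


Graded Nakayama: mu(m^d) = dim_k (m^d/m^(d+1)) = #degree-3 monomials in 9 vars
C(n+d-1,d)=C(11,3)=165


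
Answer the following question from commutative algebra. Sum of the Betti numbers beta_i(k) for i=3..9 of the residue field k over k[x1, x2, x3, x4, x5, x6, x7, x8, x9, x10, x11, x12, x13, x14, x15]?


Koszul resolution: beta_i(k)=C(n,i), n=15
C(15,3)=455, C(15,4)=1365, C(15,5)=3003, C(15,6)=5005, C(15,7)=6435, C(15,8)=6435, C(15,9)=5005
Sum=27703


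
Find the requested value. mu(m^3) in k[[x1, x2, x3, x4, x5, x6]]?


C(n+d-1,d)=C(8,3)=56


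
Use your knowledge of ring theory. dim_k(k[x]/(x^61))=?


Basis: 1,x,...,x^60
dim=61


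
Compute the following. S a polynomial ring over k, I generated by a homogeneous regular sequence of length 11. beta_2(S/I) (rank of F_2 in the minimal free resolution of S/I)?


Regular sequence => Koszul complex is the minimal free resolution.
Syz_1 minimally generated by Koszul relations f_i*e_j - f_j*e_i (i<j): mu(Syz_1) = beta_2 = C(m,2) = m(m-1)/2
m=11
11*10/2 = 55


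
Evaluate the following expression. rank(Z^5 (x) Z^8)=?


rank(M(x)N) = rank(M)*rank(N)
5*8 = 40


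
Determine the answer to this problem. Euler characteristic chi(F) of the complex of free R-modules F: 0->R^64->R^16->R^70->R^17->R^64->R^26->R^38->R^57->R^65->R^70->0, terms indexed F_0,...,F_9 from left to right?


chi = sum (-1)^i * rank:
(-1)^0*64=64
(-1)^1*16=-16
(-1)^2*70=70
(-1)^3*17=-17
(-1)^4*64=64
(-1)^5*26=-26
(-1)^6*38=38
(-1)^7*57=-57
(-1)^8*65=65
(-1)^9*70=-70
chi=115


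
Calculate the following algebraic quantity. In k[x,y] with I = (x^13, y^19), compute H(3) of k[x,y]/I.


k[x,y], I = (x^13, y^19), d = 3
Need i < 13 and d-i < 19.
Range: 0 <= i <= 3.
H(3) = 4


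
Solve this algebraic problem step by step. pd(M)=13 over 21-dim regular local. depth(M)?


pd+depth=depth(R)=21
depth=21-13=8


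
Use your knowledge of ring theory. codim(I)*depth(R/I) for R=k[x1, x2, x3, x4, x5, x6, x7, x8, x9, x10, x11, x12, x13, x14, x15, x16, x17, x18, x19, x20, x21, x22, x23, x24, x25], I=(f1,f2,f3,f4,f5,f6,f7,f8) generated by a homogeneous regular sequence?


codim=8, depth=dim(R/I)=25-8=17
Product=8*17=136


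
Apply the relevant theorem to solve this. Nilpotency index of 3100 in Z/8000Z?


3100^k mod 8000:
k=1: 3100
k=2: 2000
k=3: 0
First zero at k = 3


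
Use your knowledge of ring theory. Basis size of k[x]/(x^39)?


Basis: 1,x,...,x^38
dim=39


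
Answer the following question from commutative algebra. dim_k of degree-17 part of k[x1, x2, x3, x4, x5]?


C(d+n-1,n-1)=C(21,4)=5985


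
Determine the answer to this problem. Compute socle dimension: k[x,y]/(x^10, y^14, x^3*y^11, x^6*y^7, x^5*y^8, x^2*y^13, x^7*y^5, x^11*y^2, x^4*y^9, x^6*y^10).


Socle = ann(m) = span of standard monomials u with x*u, y*u in I (staircase corners).
Redundant generators: x^11*y^2, x^6*y^10
Minimal generators: x^10, x^7*y^5, x^6*y^7, x^5*y^8, x^4*y^9, x^3*y^11, x^2*y^13, y^14
Corners: xy^13, x^2y^12, x^3y^10, x^4y^8, x^5y^7, x^6y^6, x^9y^4
Socle dim=7


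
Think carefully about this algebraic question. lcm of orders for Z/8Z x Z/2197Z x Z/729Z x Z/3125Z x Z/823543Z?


Exponent = lcm of the cyclic orders; pairwise coprime => product.
2^3*13^3*3^6*5^5*7^7=8*2197*729*3125*823543=32974929371475000


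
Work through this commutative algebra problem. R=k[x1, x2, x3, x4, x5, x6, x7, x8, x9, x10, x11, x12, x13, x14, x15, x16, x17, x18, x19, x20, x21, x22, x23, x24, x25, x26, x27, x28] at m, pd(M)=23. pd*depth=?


pd+depth=28
depth=28-23=5
pd*depth=23*5=115


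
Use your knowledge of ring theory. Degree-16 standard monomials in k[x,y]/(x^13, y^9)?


k[x,y], I = (x^13, y^9), d = 16
Need i < 13 and d-i < 9.
Range: 8 <= i <= 12.
H(16) = 5


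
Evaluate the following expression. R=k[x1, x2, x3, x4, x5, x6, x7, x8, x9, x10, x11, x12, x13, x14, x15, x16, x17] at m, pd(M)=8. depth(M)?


pd+depth=depth(R)=17
depth=17-8=9


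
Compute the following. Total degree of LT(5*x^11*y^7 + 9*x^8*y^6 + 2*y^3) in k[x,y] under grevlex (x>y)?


LT: 5*x^11*y^7
deg_x=11, deg_y=7
Total=11+7=18


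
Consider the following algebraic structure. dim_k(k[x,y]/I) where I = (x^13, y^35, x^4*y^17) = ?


k[x,y]/I, I = (x^13, y^35, x^4*y^17)
Rect: 13x35=455. Corner: (13-4)x(35-17)=162.
dim = 455-162 = 293


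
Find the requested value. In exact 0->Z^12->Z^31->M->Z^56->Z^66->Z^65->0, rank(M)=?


Alt sum=0:
(-1)^0*12 + (-1)^1*31 + (-1)^2*? + (-1)^3*56 + (-1)^4*66 + (-1)^5*65=0
rank(M)=74


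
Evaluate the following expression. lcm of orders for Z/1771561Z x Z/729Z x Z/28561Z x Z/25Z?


Exponent = lcm of the cyclic orders; pairwise coprime => product.
11^6*3^6*13^4*5^2=1771561*729*28561*25=922140416565225


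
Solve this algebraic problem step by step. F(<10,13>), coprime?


gcd(10,13)=1 => F=ab-a-b=10*13-10-13=130-23=107


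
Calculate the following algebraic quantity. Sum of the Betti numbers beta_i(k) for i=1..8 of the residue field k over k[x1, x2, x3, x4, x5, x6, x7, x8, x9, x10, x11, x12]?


Koszul resolution: beta_i(k)=C(n,i), n=12
C(12,1)=12, C(12,2)=66, C(12,3)=220, C(12,4)=495, C(12,5)=792, C(12,6)=924, C(12,7)=792, C(12,8)=495
Sum=3796


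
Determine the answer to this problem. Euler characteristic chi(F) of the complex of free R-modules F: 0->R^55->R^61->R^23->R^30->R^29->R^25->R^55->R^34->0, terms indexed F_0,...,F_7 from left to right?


chi = sum (-1)^i * rank:
(-1)^0*55=55
(-1)^1*61=-61
(-1)^2*23=23
(-1)^3*30=-30
(-1)^4*29=29
(-1)^5*25=-25
(-1)^6*55=55
(-1)^7*34=-34
chi=12


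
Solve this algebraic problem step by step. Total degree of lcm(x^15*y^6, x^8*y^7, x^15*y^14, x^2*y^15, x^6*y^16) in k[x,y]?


lcm = componentwise max:
x: max(15,8,15,2,6)=15
y: max(6,7,14,15,16)=16
Total=15+16=31


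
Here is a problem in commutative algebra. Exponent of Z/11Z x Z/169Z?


Exponent = lcm of the cyclic orders; pairwise coprime => product.
11^1*13^2=11*169=1859


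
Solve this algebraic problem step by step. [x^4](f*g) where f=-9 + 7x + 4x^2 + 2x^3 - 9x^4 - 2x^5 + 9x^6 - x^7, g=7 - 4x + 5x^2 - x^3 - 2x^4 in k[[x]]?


[x^4] = sum a_i*b_j, i+j=4
  -9*-2=18
  7*-1=-7
  4*5=20
  2*-4=-8
  -9*7=-63
Sum=-40


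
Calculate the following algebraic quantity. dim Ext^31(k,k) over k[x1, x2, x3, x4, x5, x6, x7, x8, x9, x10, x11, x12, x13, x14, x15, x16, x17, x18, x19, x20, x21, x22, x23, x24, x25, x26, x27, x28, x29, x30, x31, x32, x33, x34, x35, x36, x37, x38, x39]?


C(n,i)=C(39,31)=61523748


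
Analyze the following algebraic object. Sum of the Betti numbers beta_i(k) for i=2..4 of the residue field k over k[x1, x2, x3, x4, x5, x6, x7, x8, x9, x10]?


Koszul resolution: beta_i(k)=C(n,i), n=10
C(10,2)=45, C(10,3)=120, C(10,4)=210
Sum=375


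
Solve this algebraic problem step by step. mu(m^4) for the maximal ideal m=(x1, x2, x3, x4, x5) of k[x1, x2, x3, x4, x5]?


Graded Nakayama: mu(m^d) = dim_k (m^d/m^(d+1)) = #degree-4 monomials in 5 vars
C(n+d-1,d)=C(8,4)=70


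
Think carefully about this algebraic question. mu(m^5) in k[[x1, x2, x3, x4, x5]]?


C(n+d-1,d)=C(9,5)=126


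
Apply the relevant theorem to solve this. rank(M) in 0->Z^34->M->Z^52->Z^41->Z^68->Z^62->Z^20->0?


Alt sum=0:
(-1)^0*34 + (-1)^1*? + (-1)^2*52 + (-1)^3*41 + (-1)^4*68 + (-1)^5*62 + (-1)^6*20=0
rank(M)=71


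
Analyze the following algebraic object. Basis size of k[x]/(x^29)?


Basis: 1,x,...,x^28
dim=29


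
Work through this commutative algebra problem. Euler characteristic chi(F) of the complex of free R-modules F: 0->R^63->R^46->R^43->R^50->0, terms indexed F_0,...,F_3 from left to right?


chi = sum (-1)^i * rank:
(-1)^0*63=63
(-1)^1*46=-46
(-1)^2*43=43
(-1)^3*50=-50
chi=10


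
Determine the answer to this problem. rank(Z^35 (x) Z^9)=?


rank(M(x)N) = rank(M)*rank(N)
35*9 = 315


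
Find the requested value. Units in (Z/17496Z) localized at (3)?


Local ring = Z/2187Z.
phi(2187) = 3^6*(3-1) = 1458


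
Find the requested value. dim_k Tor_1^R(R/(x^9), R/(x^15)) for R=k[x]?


Tor_1(R/I,R/J)=(I cap J)/IJ=(x^15)/(x^24)
dim=24-15=min(9,15)=9


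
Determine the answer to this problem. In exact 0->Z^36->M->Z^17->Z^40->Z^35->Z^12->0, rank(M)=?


Alt sum=0:
(-1)^0*36 + (-1)^1*? + (-1)^2*17 + (-1)^3*40 + (-1)^4*35 + (-1)^5*12=0
rank(M)=36


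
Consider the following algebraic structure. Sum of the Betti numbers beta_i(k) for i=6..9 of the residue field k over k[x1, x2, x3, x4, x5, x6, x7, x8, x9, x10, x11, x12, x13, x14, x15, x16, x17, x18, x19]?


Koszul resolution: beta_i(k)=C(n,i), n=19
C(19,6)=27132, C(19,7)=50388, C(19,8)=75582, C(19,9)=92378
Sum=245480


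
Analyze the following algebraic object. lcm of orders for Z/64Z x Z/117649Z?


Exponent = lcm of the cyclic orders; pairwise coprime => product.
2^6*7^6=64*117649=7529536


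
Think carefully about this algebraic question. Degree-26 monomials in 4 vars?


C(d+n-1,n-1)=C(29,3)=3654


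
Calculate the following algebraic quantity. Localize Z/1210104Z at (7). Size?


7-primary part: 1210104=7^5*72
Size=7^5=16807


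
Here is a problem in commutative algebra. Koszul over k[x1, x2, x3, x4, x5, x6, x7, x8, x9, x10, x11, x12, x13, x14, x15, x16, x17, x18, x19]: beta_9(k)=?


C(n,i)=C(19,9)=92378


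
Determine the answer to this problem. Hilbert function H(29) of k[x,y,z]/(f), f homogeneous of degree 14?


C(31,2)-C(17,2)=465-136=329


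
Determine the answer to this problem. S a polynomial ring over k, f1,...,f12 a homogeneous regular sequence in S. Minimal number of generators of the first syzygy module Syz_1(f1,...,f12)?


Regular sequence => Koszul complex is the minimal free resolution.
Syz_1 minimally generated by Koszul relations f_i*e_j - f_j*e_i (i<j): mu(Syz_1) = beta_2 = C(m,2) = m(m-1)/2
m=12
12*11/2 = 66


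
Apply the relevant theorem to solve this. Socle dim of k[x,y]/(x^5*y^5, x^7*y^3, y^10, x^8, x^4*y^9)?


Socle = ann(m) = span of standard monomials u with x*u, y*u in I (staircase corners).
Minimal generators: x^8, x^7*y^3, x^5*y^5, x^4*y^9, y^10
Corners: x^3y^9, x^4y^8, x^6y^4, x^7y^2
Socle dim=4


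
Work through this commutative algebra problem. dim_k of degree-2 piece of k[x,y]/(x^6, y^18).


k[x,y], I = (x^6, y^18), d = 2
Need i < 6 and d-i < 18.
Range: 0 <= i <= 2.
H(2) = 3


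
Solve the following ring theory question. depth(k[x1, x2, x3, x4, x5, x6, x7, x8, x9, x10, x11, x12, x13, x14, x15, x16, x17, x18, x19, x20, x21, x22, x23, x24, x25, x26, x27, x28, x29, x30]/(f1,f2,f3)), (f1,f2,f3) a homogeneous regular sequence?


depth(R)=30
depth(R/I)=30-3=27


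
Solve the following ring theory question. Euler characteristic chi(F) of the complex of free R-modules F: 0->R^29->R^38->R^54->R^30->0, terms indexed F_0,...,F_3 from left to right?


chi = sum (-1)^i * rank:
(-1)^0*29=29
(-1)^1*38=-38
(-1)^2*54=54
(-1)^3*30=-30
chi=15


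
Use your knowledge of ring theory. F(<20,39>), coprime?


gcd(20,39)=1 => F=ab-a-b=20*39-20-39=780-59=721


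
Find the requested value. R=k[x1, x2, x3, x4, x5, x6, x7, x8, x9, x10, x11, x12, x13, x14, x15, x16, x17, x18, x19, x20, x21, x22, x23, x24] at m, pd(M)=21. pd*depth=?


pd+depth=24
depth=24-21=3
pd*depth=21*3=63


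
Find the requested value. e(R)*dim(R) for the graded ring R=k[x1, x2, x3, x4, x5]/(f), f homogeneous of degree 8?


e(R)=deg(f)=8, dim(R)=5-1=4
e*dim=8*4=32


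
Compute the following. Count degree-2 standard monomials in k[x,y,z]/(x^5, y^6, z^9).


Need i<5, j<6, k<9 with i+j+k=2.
For each i, j ranges over max(0,2-i-8)..min(5,2-i):
  i=0: j in [0,2] -> 3
  i=1: j in [0,1] -> 2
  i=2: j in [0,0] -> 1
H(2) = 3+2+1 = 6


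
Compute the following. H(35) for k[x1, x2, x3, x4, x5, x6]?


C(d+n-1,n-1)=C(40,5)=658008


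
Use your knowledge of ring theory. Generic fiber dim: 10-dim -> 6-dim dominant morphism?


dim(fiber)=dim(X)-dim(Y)=10-6=4


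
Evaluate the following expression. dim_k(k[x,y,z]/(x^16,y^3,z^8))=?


Basis: x^iy^jz^k, i<16,j<3,k<8
16*3*8=384


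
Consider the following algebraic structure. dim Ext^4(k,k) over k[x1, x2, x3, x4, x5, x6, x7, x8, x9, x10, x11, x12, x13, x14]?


C(n,i)=C(14,4)=1001


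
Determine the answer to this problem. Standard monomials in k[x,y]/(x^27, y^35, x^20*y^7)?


k[x,y]/I, I = (x^27, y^35, x^20*y^7)
Rect: 27x35=945. Corner: (27-20)x(35-7)=196.
dim = 945-196 = 749


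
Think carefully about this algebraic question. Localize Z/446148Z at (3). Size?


3-primary part: 446148=3^8*68
Size=3^8=6561


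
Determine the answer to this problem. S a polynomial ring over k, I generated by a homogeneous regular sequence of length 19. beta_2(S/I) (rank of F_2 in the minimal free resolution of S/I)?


Regular sequence => Koszul complex is the minimal free resolution.
Syz_1 minimally generated by Koszul relations f_i*e_j - f_j*e_i (i<j): mu(Syz_1) = beta_2 = C(m,2) = m(m-1)/2
m=19
19*18/2 = 171


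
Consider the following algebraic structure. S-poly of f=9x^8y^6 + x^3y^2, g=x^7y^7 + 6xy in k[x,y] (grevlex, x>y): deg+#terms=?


LT(f)=9x^8y^6, LT(g)=x^7y^7
lcm(LM)=x^8y^7
S(f,g) (scaled by 9 to clear denominators) = y*f - 9x*g = x^3y^3 - 54x^2y
2 terms, deg 6.
6+2=8


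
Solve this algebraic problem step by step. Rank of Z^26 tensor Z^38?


rank(M(x)N) = rank(M)*rank(N)
26*38 = 988


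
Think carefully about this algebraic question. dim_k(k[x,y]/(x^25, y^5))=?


Basis: x^i*y^j, i<25, j<5
25*5=125


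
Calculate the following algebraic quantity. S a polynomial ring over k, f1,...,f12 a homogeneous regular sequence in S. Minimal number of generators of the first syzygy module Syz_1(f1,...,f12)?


Regular sequence => Koszul complex is the minimal free resolution.
Syz_1 minimally generated by Koszul relations f_i*e_j - f_j*e_i (i<j): mu(Syz_1) = beta_2 = C(m,2) = m(m-1)/2
m=12
12*11/2 = 66


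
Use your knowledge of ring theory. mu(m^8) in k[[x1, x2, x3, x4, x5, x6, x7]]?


C(n+d-1,d)=C(14,8)=3003


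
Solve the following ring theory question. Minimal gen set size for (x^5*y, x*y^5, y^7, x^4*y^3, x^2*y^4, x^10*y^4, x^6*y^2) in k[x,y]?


Remove redundant (divisible by others).
x^6*y^2 redundant.
x^10*y^4 redundant.
Min: x^5*y, x^4*y^3, x^2*y^4, x*y^5, y^7
Count=5


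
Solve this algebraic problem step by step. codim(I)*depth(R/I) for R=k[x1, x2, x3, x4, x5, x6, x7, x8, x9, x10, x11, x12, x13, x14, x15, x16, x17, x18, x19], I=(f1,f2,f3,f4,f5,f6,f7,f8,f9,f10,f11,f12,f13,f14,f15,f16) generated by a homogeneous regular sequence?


codim=16, depth=dim(R/I)=19-16=3
Product=16*3=48


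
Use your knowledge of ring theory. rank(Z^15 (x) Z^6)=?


rank(M(x)N) = rank(M)*rank(N)
15*6 = 90


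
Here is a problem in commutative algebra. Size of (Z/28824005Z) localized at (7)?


7-primary part: 28824005=7^8*5
Size=7^8=5764801


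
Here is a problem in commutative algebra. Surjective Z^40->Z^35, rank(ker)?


rank(ker) = 40-35 = 5


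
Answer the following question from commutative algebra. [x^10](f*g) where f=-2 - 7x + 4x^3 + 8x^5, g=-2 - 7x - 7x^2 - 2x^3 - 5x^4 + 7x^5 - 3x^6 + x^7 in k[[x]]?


[x^10] = sum a_i*b_j, i+j=10
  4*1=4
  8*7=56
Sum=60


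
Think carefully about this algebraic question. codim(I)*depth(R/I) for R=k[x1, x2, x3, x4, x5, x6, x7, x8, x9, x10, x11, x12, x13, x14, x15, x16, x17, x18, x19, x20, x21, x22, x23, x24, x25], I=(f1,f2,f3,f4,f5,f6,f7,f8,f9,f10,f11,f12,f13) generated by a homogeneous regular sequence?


codim=13, depth=dim(R/I)=25-13=12
Product=13*12=156


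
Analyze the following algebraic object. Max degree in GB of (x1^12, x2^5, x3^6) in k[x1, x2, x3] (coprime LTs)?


Pure powers, coprime LTs => already GB.
Degrees: 12, 5, 6
Max=12


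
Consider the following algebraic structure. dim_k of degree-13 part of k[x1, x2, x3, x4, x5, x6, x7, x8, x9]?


C(d+n-1,n-1)=C(21,8)=203490


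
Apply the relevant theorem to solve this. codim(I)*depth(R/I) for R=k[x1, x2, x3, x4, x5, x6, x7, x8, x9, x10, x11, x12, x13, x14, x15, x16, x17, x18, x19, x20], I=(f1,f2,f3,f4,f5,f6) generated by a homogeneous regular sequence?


codim=6, depth=dim(R/I)=20-6=14
Product=6*14=84


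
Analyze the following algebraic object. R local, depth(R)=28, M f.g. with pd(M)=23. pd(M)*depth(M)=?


pd+depth=28
depth=28-23=5
pd*depth=23*5=115


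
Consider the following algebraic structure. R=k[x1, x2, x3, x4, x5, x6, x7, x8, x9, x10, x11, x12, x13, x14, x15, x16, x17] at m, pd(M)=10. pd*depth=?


pd+depth=17
depth=17-10=7
pd*depth=10*7=70


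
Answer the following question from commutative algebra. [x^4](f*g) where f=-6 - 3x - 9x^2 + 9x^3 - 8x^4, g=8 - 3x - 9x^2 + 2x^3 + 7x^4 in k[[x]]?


[x^4] = sum a_i*b_j, i+j=4
  -6*7=-42
  -3*2=-6
  -9*-9=81
  9*-3=-27
  -8*8=-64
Sum=-58


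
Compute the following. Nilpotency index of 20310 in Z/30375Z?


20310^k mod 30375:
k=1: 20310
k=2: 3600
k=3: 3375
k=4: 20250
k=5: 0
First zero at k = 5


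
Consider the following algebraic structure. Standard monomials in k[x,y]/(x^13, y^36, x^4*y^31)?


k[x,y]/I, I = (x^13, y^36, x^4*y^31)
Rect: 13x36=468. Corner: (13-4)x(36-31)=45.
dim = 468-45 = 423


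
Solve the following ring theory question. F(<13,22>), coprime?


gcd(13,22)=1 => F=ab-a-b=13*22-13-22=286-35=251


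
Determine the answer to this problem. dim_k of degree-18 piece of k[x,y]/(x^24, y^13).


k[x,y], I = (x^24, y^13), d = 18
Need i < 24 and d-i < 13.
Range: 6 <= i <= 18.
H(18) = 13


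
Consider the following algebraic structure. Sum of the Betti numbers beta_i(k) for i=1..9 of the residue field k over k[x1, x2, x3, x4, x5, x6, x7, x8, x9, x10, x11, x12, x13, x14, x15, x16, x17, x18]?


Koszul resolution: beta_i(k)=C(n,i), n=18
C(18,1)=18, C(18,2)=153, C(18,3)=816, C(18,4)=3060, C(18,5)=8568, C(18,6)=18564, C(18,7)=31824, C(18,8)=43758, C(18,9)=48620
Sum=155381


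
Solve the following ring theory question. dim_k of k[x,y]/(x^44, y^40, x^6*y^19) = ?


k[x,y]/I, I = (x^44, y^40, x^6*y^19)
Rect: 44x40=1760. Corner: (44-6)x(40-19)=798.
dim = 1760-798 = 962


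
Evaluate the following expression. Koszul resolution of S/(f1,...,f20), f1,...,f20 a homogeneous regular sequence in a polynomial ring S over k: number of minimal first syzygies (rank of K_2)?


Regular sequence => Koszul complex is the minimal free resolution.
Syz_1 minimally generated by Koszul relations f_i*e_j - f_j*e_i (i<j): mu(Syz_1) = beta_2 = C(m,2) = m(m-1)/2
m=20
20*19/2 = 190


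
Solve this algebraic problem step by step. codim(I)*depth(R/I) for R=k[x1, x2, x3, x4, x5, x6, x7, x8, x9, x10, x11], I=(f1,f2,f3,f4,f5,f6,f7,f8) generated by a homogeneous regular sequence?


codim=8, depth=dim(R/I)=11-8=3
Product=8*3=24


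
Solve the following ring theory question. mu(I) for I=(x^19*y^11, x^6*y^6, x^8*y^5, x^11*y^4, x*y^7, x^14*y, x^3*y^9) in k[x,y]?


Remove redundant (divisible by others).
x^3*y^9 redundant.
x^19*y^11 redundant.
Min: x^14*y, x^11*y^4, x^8*y^5, x^6*y^6, x*y^7
Count=5


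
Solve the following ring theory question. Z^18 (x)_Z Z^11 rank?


rank(M(x)N) = rank(M)*rank(N)
18*11 = 198


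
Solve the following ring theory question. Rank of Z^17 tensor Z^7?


rank(M(x)N) = rank(M)*rank(N)
17*7 = 119


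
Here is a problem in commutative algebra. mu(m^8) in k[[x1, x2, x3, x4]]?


C(n+d-1,d)=C(11,8)=165


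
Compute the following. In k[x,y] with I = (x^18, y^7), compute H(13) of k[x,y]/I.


k[x,y], I = (x^18, y^7), d = 13
Need i < 18 and d-i < 7.
Range: 7 <= i <= 13.
H(13) = 7


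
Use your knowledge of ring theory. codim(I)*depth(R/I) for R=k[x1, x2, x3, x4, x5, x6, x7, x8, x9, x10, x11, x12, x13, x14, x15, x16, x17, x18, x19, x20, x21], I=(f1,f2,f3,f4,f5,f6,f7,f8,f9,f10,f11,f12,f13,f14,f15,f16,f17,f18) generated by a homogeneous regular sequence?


codim=18, depth=dim(R/I)=21-18=3
Product=18*3=54


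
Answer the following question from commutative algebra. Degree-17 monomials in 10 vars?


C(d+n-1,n-1)=C(26,9)=3124550


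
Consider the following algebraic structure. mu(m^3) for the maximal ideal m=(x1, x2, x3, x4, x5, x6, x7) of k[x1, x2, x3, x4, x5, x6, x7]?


Graded Nakayama: mu(m^d) = dim_k (m^d/m^(d+1)) = #degree-3 monomials in 7 vars
C(n+d-1,d)=C(9,3)=84


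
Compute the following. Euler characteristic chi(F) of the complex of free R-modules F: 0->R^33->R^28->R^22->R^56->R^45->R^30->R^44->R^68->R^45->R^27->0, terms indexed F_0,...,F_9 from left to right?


chi = sum (-1)^i * rank:
(-1)^0*33=33
(-1)^1*28=-28
(-1)^2*22=22
(-1)^3*56=-56
(-1)^4*45=45
(-1)^5*30=-30
(-1)^6*44=44
(-1)^7*68=-68
(-1)^8*45=45
(-1)^9*27=-27
chi=-20


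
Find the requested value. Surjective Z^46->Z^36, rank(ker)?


rank(ker) = 46-36 = 10


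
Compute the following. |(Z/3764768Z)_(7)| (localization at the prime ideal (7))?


7-primary part: 3764768=7^6*32
Size=7^6=117649


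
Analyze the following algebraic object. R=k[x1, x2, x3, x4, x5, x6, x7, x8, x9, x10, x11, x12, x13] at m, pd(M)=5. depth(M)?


pd+depth=depth(R)=13
depth=13-5=8


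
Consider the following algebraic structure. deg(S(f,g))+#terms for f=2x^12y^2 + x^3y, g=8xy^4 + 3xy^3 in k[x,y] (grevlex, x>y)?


LT(f)=2x^12y^2, LT(g)=8xy^4
lcm(LM)=x^12y^4
S(f,g) (scaled by 16 to clear denominators) = 8y^2*f - 2x^11*g = -6x^12y^3 + 8x^3y^3
2 terms, deg 15.
15+2=17


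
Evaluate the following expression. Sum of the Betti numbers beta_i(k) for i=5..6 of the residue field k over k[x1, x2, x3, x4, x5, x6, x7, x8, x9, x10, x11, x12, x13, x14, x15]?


Koszul resolution: beta_i(k)=C(n,i), n=15
C(15,5)=3003, C(15,6)=5005
Sum=8008


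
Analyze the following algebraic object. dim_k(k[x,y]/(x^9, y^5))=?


Basis: x^i*y^j, i<9, j<5
9*5=45


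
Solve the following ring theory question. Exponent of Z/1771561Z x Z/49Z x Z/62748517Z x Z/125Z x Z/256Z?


Exponent = lcm of the cyclic orders; pairwise coprime => product.
11^6*7^2*13^7*5^3*2^8=1771561*49*62748517*125*256=174303310423258016000


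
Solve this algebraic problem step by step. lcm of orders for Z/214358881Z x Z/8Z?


Exponent = lcm of the cyclic orders; pairwise coprime => product.
11^8*2^3=214358881*8=1714871048


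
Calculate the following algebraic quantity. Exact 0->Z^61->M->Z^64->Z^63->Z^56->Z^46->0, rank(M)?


Alt sum=0:
(-1)^0*61 + (-1)^1*? + (-1)^2*64 + (-1)^3*63 + (-1)^4*56 + (-1)^5*46=0
rank(M)=72


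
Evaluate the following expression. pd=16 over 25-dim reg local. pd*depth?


pd+depth=25
depth=25-16=9
pd*depth=16*9=144


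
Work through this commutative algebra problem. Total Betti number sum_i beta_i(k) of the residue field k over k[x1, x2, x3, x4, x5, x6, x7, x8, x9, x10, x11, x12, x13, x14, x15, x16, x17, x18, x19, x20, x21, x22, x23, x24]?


Koszul resolution: beta_i(k)=C(n,i), n=24
sum_i C(24,i) = 2^24 = 16777216


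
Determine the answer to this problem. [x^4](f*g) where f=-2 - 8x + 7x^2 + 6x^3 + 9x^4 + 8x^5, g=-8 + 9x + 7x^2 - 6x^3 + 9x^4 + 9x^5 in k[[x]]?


[x^4] = sum a_i*b_j, i+j=4
  -2*9=-18
  -8*-6=48
  7*7=49
  6*9=54
  9*-8=-72
Sum=61


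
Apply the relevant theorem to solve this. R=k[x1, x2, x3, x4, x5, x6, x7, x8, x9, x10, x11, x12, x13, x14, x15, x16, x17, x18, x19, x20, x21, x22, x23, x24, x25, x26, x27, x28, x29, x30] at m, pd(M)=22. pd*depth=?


pd+depth=30
depth=30-22=8
pd*depth=22*8=176


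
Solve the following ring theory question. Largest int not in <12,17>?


gcd(12,17)=1 => F=ab-a-b=12*17-12-17=204-29=175


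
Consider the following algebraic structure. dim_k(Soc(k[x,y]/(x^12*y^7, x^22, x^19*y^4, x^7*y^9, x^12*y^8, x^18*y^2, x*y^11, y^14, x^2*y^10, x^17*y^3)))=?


Socle = ann(m) = span of standard monomials u with x*u, y*u in I (staircase corners).
Redundant generators: x^12*y^8, x^19*y^4
Minimal generators: x^22, x^18*y^2, x^17*y^3, x^12*y^7, x^7*y^9, x^2*y^10, x*y^11, y^14
Corners: y^13, xy^10, x^6y^9, x^11y^8, x^16y^6, x^17y^2, x^21y
Socle dim=7


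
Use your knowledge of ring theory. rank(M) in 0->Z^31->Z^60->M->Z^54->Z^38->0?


Alt sum=0:
(-1)^0*31 + (-1)^1*60 + (-1)^2*? + (-1)^3*54 + (-1)^4*38=0
rank(M)=45


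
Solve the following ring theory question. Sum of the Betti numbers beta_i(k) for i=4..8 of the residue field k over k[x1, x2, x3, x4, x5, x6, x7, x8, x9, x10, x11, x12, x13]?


Koszul resolution: beta_i(k)=C(n,i), n=13
C(13,4)=715, C(13,5)=1287, C(13,6)=1716, C(13,7)=1716, C(13,8)=1287
Sum=6721


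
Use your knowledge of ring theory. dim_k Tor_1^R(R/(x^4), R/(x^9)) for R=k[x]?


Tor_1(R/I,R/J)=(I cap J)/IJ=(x^9)/(x^13)
dim=13-9=min(4,9)=4


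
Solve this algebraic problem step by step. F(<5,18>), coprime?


gcd(5,18)=1 => F=ab-a-b=5*18-5-18=90-23=67


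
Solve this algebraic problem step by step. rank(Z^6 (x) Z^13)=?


rank(M(x)N) = rank(M)*rank(N)
6*13 = 78


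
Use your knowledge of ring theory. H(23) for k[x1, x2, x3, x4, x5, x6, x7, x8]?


C(d+n-1,n-1)=C(30,7)=2035800


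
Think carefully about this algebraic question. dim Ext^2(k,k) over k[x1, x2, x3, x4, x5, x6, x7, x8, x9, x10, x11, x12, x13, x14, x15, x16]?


C(n,i)=C(16,2)=120


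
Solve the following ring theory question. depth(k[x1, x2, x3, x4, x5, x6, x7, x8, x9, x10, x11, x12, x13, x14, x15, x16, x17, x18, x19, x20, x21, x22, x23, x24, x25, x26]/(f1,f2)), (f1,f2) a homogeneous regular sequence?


depth(R)=26
depth(R/I)=26-2=24


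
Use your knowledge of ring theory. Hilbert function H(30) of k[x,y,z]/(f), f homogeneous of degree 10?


C(32,2)-C(22,2)=496-231=265


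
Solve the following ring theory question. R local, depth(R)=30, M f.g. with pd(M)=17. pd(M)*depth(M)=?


pd+depth=30
depth=30-17=13
pd*depth=17*13=221


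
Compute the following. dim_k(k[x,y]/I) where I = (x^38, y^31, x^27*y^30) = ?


k[x,y]/I, I = (x^38, y^31, x^27*y^30)
Rect: 38x31=1178. Corner: (38-27)x(31-30)=11.
dim = 1178-11 = 1167


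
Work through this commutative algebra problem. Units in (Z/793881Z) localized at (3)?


Local ring = Z/6561Z.
phi(6561) = 3^7*(3-1) = 4374


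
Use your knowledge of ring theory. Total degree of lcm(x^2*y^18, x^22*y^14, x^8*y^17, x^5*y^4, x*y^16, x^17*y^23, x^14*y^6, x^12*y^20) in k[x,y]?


lcm = componentwise max:
x: max(2,22,8,5,1,17,14,12)=22
y: max(18,14,17,4,16,23,6,20)=23
Total=22+23=45


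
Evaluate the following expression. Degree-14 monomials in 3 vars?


C(d+n-1,n-1)=C(16,2)=120


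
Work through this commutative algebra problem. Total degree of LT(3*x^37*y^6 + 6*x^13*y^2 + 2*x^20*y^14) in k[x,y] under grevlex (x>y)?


LT: 3*x^37*y^6
deg_x=37, deg_y=6
Total=37+6=43


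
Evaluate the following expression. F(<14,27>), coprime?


gcd(14,27)=1 => F=ab-a-b=14*27-14-27=378-41=337


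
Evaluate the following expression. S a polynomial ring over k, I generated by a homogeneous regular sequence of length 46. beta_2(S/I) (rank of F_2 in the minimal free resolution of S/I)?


Regular sequence => Koszul complex is the minimal free resolution.
Syz_1 minimally generated by Koszul relations f_i*e_j - f_j*e_i (i<j): mu(Syz_1) = beta_2 = C(m,2) = m(m-1)/2
m=46
46*45/2 = 1035


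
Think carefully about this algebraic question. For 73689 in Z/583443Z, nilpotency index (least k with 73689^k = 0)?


73689^k mod 583443:
k=1: 73689
k=2: 548163
k=3: 74088
k=4: 194481
k=5: 0
First zero at k = 5


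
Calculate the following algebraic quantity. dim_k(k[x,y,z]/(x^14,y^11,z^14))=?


Basis: x^iy^jz^k, i<14,j<11,k<14
14*11*14=2156


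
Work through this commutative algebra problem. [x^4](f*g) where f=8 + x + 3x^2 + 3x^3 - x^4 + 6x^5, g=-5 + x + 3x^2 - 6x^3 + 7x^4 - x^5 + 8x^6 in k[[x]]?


[x^4] = sum a_i*b_j, i+j=4
  8*7=56
  1*-6=-6
  3*3=9
  3*1=3
  -1*-5=5
Sum=67


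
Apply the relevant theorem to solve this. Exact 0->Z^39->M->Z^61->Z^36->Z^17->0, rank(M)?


Alt sum=0:
(-1)^0*39 + (-1)^1*? + (-1)^2*61 + (-1)^3*36 + (-1)^4*17=0
rank(M)=81


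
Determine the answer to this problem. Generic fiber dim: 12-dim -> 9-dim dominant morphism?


dim(fiber)=dim(X)-dim(Y)=12-9=3


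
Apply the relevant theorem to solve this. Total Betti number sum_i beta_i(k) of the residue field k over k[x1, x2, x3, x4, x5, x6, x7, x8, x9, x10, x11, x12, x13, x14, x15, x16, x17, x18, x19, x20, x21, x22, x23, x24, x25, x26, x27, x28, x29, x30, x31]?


Koszul resolution: beta_i(k)=C(n,i), n=31
sum_i C(31,i) = 2^31 = 2147483648


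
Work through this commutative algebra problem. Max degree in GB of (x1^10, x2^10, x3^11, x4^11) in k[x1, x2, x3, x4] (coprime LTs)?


Pure powers, coprime LTs => already GB.
Degrees: 10, 10, 11, 11
Max=11


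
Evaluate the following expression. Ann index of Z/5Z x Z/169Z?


Exponent = lcm of the cyclic orders; pairwise coprime => product.
5^1*13^2=5*169=845


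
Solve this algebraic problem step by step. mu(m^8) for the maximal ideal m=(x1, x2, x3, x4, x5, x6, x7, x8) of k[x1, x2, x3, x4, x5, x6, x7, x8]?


Graded Nakayama: mu(m^d) = dim_k (m^d/m^(d+1)) = #degree-8 monomials in 8 vars
C(n+d-1,d)=C(15,8)=6435


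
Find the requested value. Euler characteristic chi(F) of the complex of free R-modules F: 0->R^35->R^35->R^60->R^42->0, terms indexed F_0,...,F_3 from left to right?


chi = sum (-1)^i * rank:
(-1)^0*35=35
(-1)^1*35=-35
(-1)^2*60=60
(-1)^3*42=-42
chi=18


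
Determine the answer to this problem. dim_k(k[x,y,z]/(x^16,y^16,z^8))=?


Basis: x^iy^jz^k, i<16,j<16,k<8
16*16*8=2048


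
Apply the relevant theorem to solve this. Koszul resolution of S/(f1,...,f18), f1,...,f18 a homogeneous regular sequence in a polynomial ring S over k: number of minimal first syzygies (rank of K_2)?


Regular sequence => Koszul complex is the minimal free resolution.
Syz_1 minimally generated by Koszul relations f_i*e_j - f_j*e_i (i<j): mu(Syz_1) = beta_2 = C(m,2) = m(m-1)/2
m=18
18*17/2 = 153


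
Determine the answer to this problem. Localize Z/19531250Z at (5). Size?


5-primary part: 19531250=5^10*2
Size=5^10=9765625


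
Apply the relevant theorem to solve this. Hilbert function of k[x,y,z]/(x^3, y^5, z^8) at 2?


Need i<3, j<5, k<8 with i+j+k=2.
For each i, j ranges over max(0,2-i-7)..min(4,2-i):
  i=0: j in [0,2] -> 3
  i=1: j in [0,1] -> 2
  i=2: j in [0,0] -> 1
H(2) = 3+2+1 = 6


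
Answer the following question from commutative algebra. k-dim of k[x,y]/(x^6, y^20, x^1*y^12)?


k[x,y]/I, I = (x^6, y^20, x^1*y^12)
Rect: 6x20=120. Corner: (6-1)x(20-12)=40.
dim = 120-40 = 80


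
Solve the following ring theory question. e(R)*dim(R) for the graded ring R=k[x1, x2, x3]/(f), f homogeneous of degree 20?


e(R)=deg(f)=20, dim(R)=3-1=2
e*dim=20*2=40


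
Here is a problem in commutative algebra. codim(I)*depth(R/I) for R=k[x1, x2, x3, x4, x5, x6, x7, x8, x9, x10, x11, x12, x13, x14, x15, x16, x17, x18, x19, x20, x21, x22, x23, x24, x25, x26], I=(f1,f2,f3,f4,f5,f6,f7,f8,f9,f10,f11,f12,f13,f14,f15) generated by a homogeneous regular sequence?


codim=15, depth=dim(R/I)=26-15=11
Product=15*11=165


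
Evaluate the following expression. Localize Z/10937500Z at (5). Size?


5-primary part: 10937500=5^8*28
Size=5^8=390625


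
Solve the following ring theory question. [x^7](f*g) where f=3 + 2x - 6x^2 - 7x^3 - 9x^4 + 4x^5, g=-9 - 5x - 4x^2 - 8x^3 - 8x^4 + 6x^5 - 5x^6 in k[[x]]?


[x^7] = sum a_i*b_j, i+j=7
  2*-5=-10
  -6*6=-36
  -7*-8=56
  -9*-8=72
  4*-4=-16
Sum=66


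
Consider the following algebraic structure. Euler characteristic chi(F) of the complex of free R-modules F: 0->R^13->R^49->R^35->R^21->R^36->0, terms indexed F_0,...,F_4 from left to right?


chi = sum (-1)^i * rank:
(-1)^0*13=13
(-1)^1*49=-49
(-1)^2*35=35
(-1)^3*21=-21
(-1)^4*36=36
chi=14


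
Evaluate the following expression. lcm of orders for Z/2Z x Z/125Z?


Exponent = lcm of the cyclic orders; pairwise coprime => product.
2^1*5^3=2*125=250


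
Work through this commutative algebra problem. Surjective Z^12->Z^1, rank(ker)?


rank(ker) = 12-1 = 11


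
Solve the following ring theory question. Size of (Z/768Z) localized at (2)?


2-primary part: 768=2^8*3
Size=2^8=256


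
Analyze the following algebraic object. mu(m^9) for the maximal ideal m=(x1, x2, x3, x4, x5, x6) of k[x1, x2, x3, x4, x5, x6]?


Graded Nakayama: mu(m^d) = dim_k (m^d/m^(d+1)) = #degree-9 monomials in 6 vars
C(n+d-1,d)=C(14,9)=2002


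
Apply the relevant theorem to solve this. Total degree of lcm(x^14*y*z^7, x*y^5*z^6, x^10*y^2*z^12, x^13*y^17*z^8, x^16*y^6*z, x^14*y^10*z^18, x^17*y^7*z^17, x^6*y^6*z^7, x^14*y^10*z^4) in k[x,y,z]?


lcm = componentwise max:
x: max(14,1,10,13,16,14,17,6,14)=17
y: max(1,5,2,17,6,10,7,6,10)=17
z: max(7,6,12,8,1,18,17,7,4)=18
Total=17+17+18=52


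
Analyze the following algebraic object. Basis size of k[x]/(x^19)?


Basis: 1,x,...,x^18
dim=19


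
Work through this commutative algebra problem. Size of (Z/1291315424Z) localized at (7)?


7-primary part: 1291315424=7^9*32
Size=7^9=40353607


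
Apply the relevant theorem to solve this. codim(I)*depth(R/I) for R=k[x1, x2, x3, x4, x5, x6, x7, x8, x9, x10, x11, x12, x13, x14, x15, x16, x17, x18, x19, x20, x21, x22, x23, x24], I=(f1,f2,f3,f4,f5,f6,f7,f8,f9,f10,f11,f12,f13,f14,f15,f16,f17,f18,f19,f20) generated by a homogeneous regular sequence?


codim=20, depth=dim(R/I)=24-20=4
Product=20*4=80


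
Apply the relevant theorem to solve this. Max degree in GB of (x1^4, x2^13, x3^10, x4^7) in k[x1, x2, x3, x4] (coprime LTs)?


Pure powers, coprime LTs => already GB.
Degrees: 4, 13, 10, 7
Max=13


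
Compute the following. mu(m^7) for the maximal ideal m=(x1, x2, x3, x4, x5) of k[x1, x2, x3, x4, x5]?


Graded Nakayama: mu(m^d) = dim_k (m^d/m^(d+1)) = #degree-7 monomials in 5 vars
C(n+d-1,d)=C(11,7)=330


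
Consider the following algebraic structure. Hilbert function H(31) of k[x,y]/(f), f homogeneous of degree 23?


H(t)=d for t>=d-1.
d=23, t=31
H(31)=23


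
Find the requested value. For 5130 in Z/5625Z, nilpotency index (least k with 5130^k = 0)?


5130^k mod 5625:
k=1: 5130
k=2: 3150
k=3: 4500
k=4: 0
First zero at k = 4


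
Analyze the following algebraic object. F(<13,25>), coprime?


gcd(13,25)=1 => F=ab-a-b=13*25-13-25=325-38=287


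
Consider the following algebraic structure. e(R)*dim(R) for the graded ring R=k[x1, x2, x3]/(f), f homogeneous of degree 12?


e(R)=deg(f)=12, dim(R)=3-1=2
e*dim=12*2=24


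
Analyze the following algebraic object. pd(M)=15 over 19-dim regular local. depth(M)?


pd+depth=depth(R)=19
depth=19-15=4


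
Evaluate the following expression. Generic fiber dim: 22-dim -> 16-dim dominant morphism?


dim(fiber)=dim(X)-dim(Y)=22-16=6


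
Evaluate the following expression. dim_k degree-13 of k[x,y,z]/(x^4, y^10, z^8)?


Need i<4, j<10, k<8 with i+j+k=13.
For each i, j ranges over max(0,13-i-7)..min(9,13-i):
  i=0: j in [6,9] -> 4
  i=1: j in [5,9] -> 5
  i=2: j in [4,9] -> 6
  i=3: j in [3,9] -> 7
H(13) = 4+5+6+7 = 22


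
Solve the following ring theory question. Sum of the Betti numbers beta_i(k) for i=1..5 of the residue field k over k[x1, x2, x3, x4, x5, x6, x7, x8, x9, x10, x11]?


Koszul resolution: beta_i(k)=C(n,i), n=11
C(11,1)=11, C(11,2)=55, C(11,3)=165, C(11,4)=330, C(11,5)=462
Sum=1023


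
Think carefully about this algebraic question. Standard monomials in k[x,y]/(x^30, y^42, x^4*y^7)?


k[x,y]/I, I = (x^30, y^42, x^4*y^7)
Rect: 30x42=1260. Corner: (30-4)x(42-7)=910.
dim = 1260-910 = 350


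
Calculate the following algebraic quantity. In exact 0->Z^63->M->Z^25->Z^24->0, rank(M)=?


Alt sum=0:
(-1)^0*63 + (-1)^1*? + (-1)^2*25 + (-1)^3*24=0
rank(M)=64


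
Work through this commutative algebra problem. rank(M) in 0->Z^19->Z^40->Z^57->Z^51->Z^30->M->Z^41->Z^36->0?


Alt sum=0:
(-1)^0*19 + (-1)^1*40 + (-1)^2*57 + (-1)^3*51 + (-1)^4*30 + (-1)^5*? + (-1)^6*41 + (-1)^7*36=0
rank(M)=20


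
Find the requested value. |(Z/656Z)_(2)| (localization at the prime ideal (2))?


2-primary part: 656=2^4*41
Size=2^4=16


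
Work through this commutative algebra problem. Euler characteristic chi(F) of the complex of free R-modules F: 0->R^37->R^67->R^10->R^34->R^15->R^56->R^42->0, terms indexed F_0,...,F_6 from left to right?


chi = sum (-1)^i * rank:
(-1)^0*37=37
(-1)^1*67=-67
(-1)^2*10=10
(-1)^3*34=-34
(-1)^4*15=15
(-1)^5*56=-56
(-1)^6*42=42
chi=-53


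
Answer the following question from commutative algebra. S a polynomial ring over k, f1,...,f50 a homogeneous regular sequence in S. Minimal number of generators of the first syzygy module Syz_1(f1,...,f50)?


Regular sequence => Koszul complex is the minimal free resolution.
Syz_1 minimally generated by Koszul relations f_i*e_j - f_j*e_i (i<j): mu(Syz_1) = beta_2 = C(m,2) = m(m-1)/2
m=50
50*49/2 = 1225


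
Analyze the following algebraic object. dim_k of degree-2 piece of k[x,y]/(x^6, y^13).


k[x,y], I = (x^6, y^13), d = 2
Need i < 6 and d-i < 13.
Range: 0 <= i <= 2.
H(2) = 3


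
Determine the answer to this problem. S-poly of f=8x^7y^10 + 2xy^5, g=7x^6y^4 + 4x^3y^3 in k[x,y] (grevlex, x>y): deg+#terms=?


LT(f)=8x^7y^10, LT(g)=7x^6y^4
lcm(LM)=x^7y^10
S(f,g) (scaled by 56 to clear denominators) = 7*f - 8xy^6*g = -32x^4y^9 + 14xy^5
2 terms, deg 13.
13+2=15


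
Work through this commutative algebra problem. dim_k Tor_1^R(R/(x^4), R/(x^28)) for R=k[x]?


Tor_1(R/I,R/J)=(I cap J)/IJ=(x^28)/(x^32)
dim=32-28=min(4,28)=4
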